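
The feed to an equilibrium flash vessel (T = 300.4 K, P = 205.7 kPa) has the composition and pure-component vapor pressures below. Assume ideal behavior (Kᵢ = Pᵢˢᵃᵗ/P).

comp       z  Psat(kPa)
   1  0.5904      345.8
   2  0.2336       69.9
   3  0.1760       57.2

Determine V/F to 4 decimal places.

Raoult's law: Kᵢ = Pᵢˢᵃᵗ/P = Pᵢˢᵃᵗ/205.7.
  K_1 = 345.8/205.7 = 1.681089, K_2 = 69.9/205.7 = 0.339815, K_3 = 57.2/205.7 = 0.278075
Rachford–Rice: g(V/F) = Σ zᵢ(Kᵢ−1)/(1+V/F(Kᵢ−1)) = 0.
Feasibility: ΣzᵢKᵢ = 1.1208, Σzᵢ/Kᵢ = 1.6716 — both > 1, two phases present.
Iterate (Newton) starting at V/F = 0.63:
  V/F = 0.6300: g = -0.21571, g' = -0.7411 → V/F = 0.3389
  V/F = 0.3389: g = -0.04020, g' = -0.5105 → V/F = 0.2602
  V/F = 0.2602: g = -0.00107, g' = -0.4851 → V/F = 0.2580
Converged at V/F = 0.2580.

V/F = 0.2580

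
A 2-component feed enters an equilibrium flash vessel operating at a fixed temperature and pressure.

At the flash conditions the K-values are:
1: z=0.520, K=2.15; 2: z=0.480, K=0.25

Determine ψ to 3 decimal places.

ψ = 0.276

Material balance + equilibrium reduce to Σ zᵢ(Kᵢ−1)/(1+ψ(Kᵢ−1)) = 0.
Check two-phase: ΣzᵢKᵢ = 1.238 > 1 and Σzᵢ/Kᵢ = 2.162 > 1, so g(0) = 0.238 > 0 and g(1) = -1.162 < 0.
Newton–Raphson from ψ = 0.5:
  ψ = 0.500: g = -0.1963, g' = -0.968 → ψ = 0.297
  ψ = 0.297: g = -0.0177, g' = -0.829 → ψ = 0.276
Converged at ψ = 0.276.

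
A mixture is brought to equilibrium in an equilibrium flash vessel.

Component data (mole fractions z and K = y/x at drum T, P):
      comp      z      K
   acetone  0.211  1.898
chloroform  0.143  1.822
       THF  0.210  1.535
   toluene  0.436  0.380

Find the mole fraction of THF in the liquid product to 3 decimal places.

Iterate (Newton) starting at ψ = 0.5:
  ψ = 0.500: g = -0.0891, g' = -0.519 → ψ = 0.328
  ψ = 0.328: g = -0.0050, g' = -0.469 → ψ = 0.318
Converged at ψ = 0.318.
Compositions from xᵢ = zᵢ/(1+ψ(Kᵢ−1)), yᵢ = Kᵢxᵢ:
  acetone: x = 0.164, y = 0.312
  chloroform: x = 0.113, y = 0.207
  THF: x = 0.179, y = 0.276
  toluene: x = 0.543, y = 0.206

x_THF = 0.179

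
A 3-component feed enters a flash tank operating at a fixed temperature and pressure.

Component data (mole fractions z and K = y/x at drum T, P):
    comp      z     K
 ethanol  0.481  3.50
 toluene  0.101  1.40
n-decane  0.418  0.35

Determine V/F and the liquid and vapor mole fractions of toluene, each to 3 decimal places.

V/F = 0.670, x_toluene = 0.080, y_toluene = 0.112

Newton–Raphson from V/F = 0.5:
  V/F = 0.500: g = 0.1656, g' = -0.993 → V/F = 0.667
  V/F = 0.667: g = 0.0032, g' = -0.983 → V/F = 0.670
Converged at V/F = 0.670.
Compositions from xᵢ = zᵢ/(1+V/F(Kᵢ−1)), yᵢ = Kᵢxᵢ:
  ethanol: x = 0.180, y = 0.629
  toluene: x = 0.080, y = 0.112
  n-decane: x = 0.741, y = 0.259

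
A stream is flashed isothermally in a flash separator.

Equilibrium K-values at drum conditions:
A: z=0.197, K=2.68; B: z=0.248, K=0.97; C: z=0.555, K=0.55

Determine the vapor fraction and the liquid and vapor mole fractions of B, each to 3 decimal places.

Material balance + equilibrium reduce to Σ zᵢ(Kᵢ−1)/(1+ψ(Kᵢ−1)) = 0.
Check two-phase: ΣzᵢKᵢ = 1.074 > 1 and Σzᵢ/Kᵢ = 1.338 > 1, so g(0) = 0.074 > 0 and g(1) = -0.338 < 0.
Newton iteration, ψ⁰ = 0.5:
  ψ = 0.500: g = -0.1499, g' = -0.352 → ψ = 0.074
  ψ = 0.074: g = 0.0288, g' = -0.561 → ψ = 0.125
  ψ = 0.125: g = 0.0015, g' = -0.506 → ψ = 0.128
Converged at ψ = 0.128.
Compositions from xᵢ = zᵢ/(1+ψ(Kᵢ−1)), yᵢ = Kᵢxᵢ:
  A: x = 0.162, y = 0.435
  B: x = 0.249, y = 0.241
  C: x = 0.589, y = 0.324

ψ = 0.128, x_B = 0.249, y_B = 0.241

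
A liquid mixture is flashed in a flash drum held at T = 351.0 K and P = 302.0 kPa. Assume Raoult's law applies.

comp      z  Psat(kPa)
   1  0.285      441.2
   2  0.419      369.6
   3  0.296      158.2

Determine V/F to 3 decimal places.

Raoult's law: Kᵢ = Pᵢˢᵃᵗ/P = Pᵢˢᵃᵗ/302.0.
  K_1 = 441.2/302.0 = 1.46093, K_2 = 369.6/302.0 = 1.22384, K_3 = 158.2/302.0 = 0.52384
Rachford–Rice: g(V/F) = Σ zᵢ(Kᵢ−1)/(1+V/F(Kᵢ−1)) = 0.
Feasibility: ΣzᵢKᵢ = 1.084, Σzᵢ/Kᵢ = 1.103 — both > 1, two phases present.
Iterate (Newton) starting at V/F = 0.61:
  V/F = 0.610: g = -0.0136, g' = -0.186 → V/F = 0.537
  V/F = 0.537: g = -0.0004, g' = -0.177 → V/F = 0.535
Converged at V/F = 0.535.

V/F = 0.535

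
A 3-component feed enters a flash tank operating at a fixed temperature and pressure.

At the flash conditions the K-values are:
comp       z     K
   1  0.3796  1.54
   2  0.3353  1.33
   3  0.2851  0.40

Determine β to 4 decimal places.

Let β = V/F and solve Σ zᵢ(Kᵢ−1)/(1+β(Kᵢ−1)) = 0.
Feasibility: ΣzᵢKᵢ = 1.1446, Σzᵢ/Kᵢ = 1.2113 — both > 1, two phases present.
Iterate (Newton) starting at β = 0.5:
  β = 0.5000: g = 0.01201, g' = -0.3050 → β = 0.5394
  β = 0.5394: g = -0.00023, g' = -0.3171 → β = 0.5386
Converged at β = 0.5386.

β = 0.5386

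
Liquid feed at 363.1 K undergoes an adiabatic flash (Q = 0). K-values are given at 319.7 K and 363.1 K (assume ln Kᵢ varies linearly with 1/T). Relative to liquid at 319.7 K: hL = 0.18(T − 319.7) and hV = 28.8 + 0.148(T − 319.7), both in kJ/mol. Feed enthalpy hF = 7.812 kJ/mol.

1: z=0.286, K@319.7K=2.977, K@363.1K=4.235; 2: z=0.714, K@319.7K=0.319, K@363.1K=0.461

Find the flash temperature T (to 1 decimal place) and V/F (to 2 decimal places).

Adiabatic flash: solve Rachford–Rice at each trial T, then check hF = ψ·hV(T) + (1−ψ)·hL(T).
  T = 319.7 K: K = (2.977, 0.319), RR gives ψ = 0.059, H_out = 1.694 kJ/mol
  T = 363.1 K: K = (4.235, 0.461), RR gives ψ = 0.310, H_out = 16.307 kJ/mol
  T = 341.4 K: K = (3.591, 0.388), RR gives ψ = 0.192, H_out = 9.294 kJ/mol
  T = 330.5 K: K = (3.278, 0.353), RR gives ψ = 0.128, H_out = 5.600 kJ/mol
  T = 335.9 K: K = (3.432, 0.370), RR gives ψ = 0.160, H_out = 7.454 kJ/mol
  T = 338.6 K: K = (3.510, 0.379), RR gives ψ = 0.176, H_out = 8.363 kJ/mol
  T = 337.2 K: K = (3.469, 0.374), RR gives ψ = 0.168, H_out = 7.893 kJ/mol
Linear interpolation between T = 335.9 (H_out = 7.454) and T = 337.2 (H_out = 7.893) on hF = 7.812 gives T ≈ 337.0 K, at which ψ = 0.17.

T = 337.0 K, V/F = 0.17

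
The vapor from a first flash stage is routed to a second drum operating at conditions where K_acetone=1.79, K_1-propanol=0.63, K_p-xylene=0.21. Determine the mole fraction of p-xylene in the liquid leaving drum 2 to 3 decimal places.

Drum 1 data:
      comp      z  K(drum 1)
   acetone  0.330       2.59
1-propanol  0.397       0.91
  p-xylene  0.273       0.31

x_p-xylene (drum 2) = 0.177

Drum 1:
Let ψ₁ = V/F and solve Σ zᵢ(Kᵢ−1)/(1+ψ₁(Kᵢ−1)) = 0.
Feasibility: ΣzᵢKᵢ = 1.301, Σzᵢ/Kᵢ = 1.444 — both > 1, two phases present.
Newton–Raphson from ψ₁ = 0.5:
  ψ₁ = 0.500: g = -0.0327, g' = -0.565 → ψ₁ = 0.442
Converged at ψ₁ = 0.442.
Drum-1 compositions:
  acetone: x = 0.194, y = 0.502
  1-propanol: x = 0.413, y = 0.376
  p-xylene: x = 0.393, y = 0.122
Drum-2 feed = drum-1 vapor: z₂ = (0.5020, 0.3762, 0.1217).
Drum 2:
Material balance + equilibrium reduce to Σ zᵢ(Kᵢ−1)/(1+ψ₂(Kᵢ−1)) = 0.
Check two-phase: ΣzᵢKᵢ = 1.161 > 1 and Σzᵢ/Kᵢ = 1.457 > 1, so g(0) = 0.161 > 0 and g(1) = -0.457 < 0.
Iterate (Newton) starting at ψ₂ = 0.49:
  ψ₂ = 0.490: g = -0.0410, g' = -0.442 → ψ₂ = 0.397
  ψ₂ = 0.397: g = -0.0015, g' = -0.414 → ψ₂ = 0.394
Converged at ψ₂ = 0.394.
  acetone: x = 0.383, y = 0.685
  1-propanol: x = 0.440, y = 0.277
  p-xylene: x = 0.177, y = 0.037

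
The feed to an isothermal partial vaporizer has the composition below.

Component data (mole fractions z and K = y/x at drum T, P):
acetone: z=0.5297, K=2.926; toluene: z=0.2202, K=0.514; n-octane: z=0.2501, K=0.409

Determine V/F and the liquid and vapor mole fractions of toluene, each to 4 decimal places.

V/F = 0.7275, x_toluene = 0.3406, y_toluene = 0.1751

Material balance + equilibrium reduce to Σ zᵢ(Kᵢ−1)/(1+V/F(Kᵢ−1)) = 0.
Check two-phase: ΣzᵢKᵢ = 1.7654 > 1 and Σzᵢ/Kᵢ = 1.2209 > 1, so g(0) = 0.7654 > 0 and g(1) = -0.2209 < 0.
Iterate (Newton) starting at V/F = 0.5:
  V/F = 0.5000: g = 0.16854, g' = -0.7767 → V/F = 0.7170
  V/F = 0.7170: g = 0.00774, g' = -0.7322 → V/F = 0.7276
  V/F = 0.7276: g = -0.00001, g' = -0.7341 → V/F = 0.7275
Converged at V/F = 0.7275.
Compositions from xᵢ = zᵢ/(1+V/F(Kᵢ−1)), yᵢ = Kᵢxᵢ:
  acetone: x = 0.2206, y = 0.6455
  toluene: x = 0.3406, y = 0.1751
  n-octane: x = 0.4388, y = 0.1795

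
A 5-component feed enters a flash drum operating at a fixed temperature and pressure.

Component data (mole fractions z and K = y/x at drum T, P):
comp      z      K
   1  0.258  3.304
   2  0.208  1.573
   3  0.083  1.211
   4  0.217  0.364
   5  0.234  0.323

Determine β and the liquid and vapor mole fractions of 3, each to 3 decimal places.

Rachford–Rice: g(β) = Σ zᵢ(Kᵢ−1)/(1+β(Kᵢ−1)) = 0.
g(0) = ΣzᵢKᵢ − 1 = 0.435 and g(1) = 1 − Σzᵢ/Kᵢ = -0.599, so a root lies in (0, 1).
Newton–Raphson from β = 0.45:
  β = 0.450: g = -0.0186, g' = -0.770 → β = 0.426
Converged at β = 0.426.
Compositions from xᵢ = zᵢ/(1+β(Kᵢ−1)), yᵢ = Kᵢxᵢ:
  1: x = 0.130, y = 0.430
  2: x = 0.167, y = 0.263
  3: x = 0.076, y = 0.092
  4: x = 0.298, y = 0.108
  5: x = 0.329, y = 0.106

β = 0.426, x_3 = 0.076, y_3 = 0.092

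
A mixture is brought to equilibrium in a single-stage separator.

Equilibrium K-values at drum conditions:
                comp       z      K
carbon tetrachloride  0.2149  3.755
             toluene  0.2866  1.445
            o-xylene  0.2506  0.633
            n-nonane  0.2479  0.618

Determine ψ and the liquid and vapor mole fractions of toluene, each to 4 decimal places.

Iterate (Newton) starting at ψ = 0.49:
  ψ = 0.4900: g = 0.12801, g' = -0.4386 → ψ = 0.7819
  ψ = 0.7819: g = 0.01832, g' = -0.3351 → ψ = 0.8365
  ψ = 0.8365: g = 0.00021, g' = -0.3279 → ψ = 0.8372
Converged at ψ = 0.8372.
Compositions from xᵢ = zᵢ/(1+ψ(Kᵢ−1)), yᵢ = Kᵢxᵢ:
  carbon tetrachloride: x = 0.0650, y = 0.2441
  toluene: x = 0.2088, y = 0.3017
  o-xylene: x = 0.3617, y = 0.2290
  n-nonane: x = 0.3645, y = 0.2252

ψ = 0.8372, x_toluene = 0.2088, y_toluene = 0.3017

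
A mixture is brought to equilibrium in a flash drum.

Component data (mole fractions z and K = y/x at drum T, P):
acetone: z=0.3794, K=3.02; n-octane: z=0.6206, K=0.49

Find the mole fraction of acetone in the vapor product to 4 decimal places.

y_acetone = 0.6088

Let β = V/F and solve Σ zᵢ(Kᵢ−1)/(1+β(Kᵢ−1)) = 0.
Feasibility: ΣzᵢKᵢ = 1.4499, Σzᵢ/Kᵢ = 1.3922 — both > 1, two phases present.
Binary case is linear: z₁(K₁−1)(1+β(K₂−1)) + z₂(K₂−1)(1+β(K₁−1)) = 0
⇒ β = [z₁(K₁−1)+z₂(K₂−1)] / [−(K₁−1)(K₂−1)] = 0.44988/1.03020 = 0.4367
Compositions from xᵢ = zᵢ/(1+β(Kᵢ−1)), yᵢ = Kᵢxᵢ:
  acetone: x = 0.2016, y = 0.6088
  n-octane: x = 0.7984, y = 0.3912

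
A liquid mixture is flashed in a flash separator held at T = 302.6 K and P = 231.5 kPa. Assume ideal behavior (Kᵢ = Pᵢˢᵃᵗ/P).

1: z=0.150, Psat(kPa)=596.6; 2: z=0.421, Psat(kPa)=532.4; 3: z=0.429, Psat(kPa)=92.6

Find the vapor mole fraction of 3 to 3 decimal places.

y_3 = 0.278

Raoult's law: Kᵢ = Pᵢˢᵃᵗ/P = Pᵢˢᵃᵗ/231.5.
  K_1 = 596.6/231.5 = 2.57711, K_2 = 532.4/231.5 = 2.29978, K_3 = 92.6/231.5 = 0.40000
Let ψ = V/F and solve Σ zᵢ(Kᵢ−1)/(1+ψ(Kᵢ−1)) = 0.
Check two-phase: ΣzᵢKᵢ = 1.526 > 1 and Σzᵢ/Kᵢ = 1.314 > 1, so g(0) = 0.526 > 0 and g(1) = -0.314 < 0.
Newton–Raphson from ψ = 0.66:
  ψ = 0.660: g = -0.0157, g' = -0.719 → ψ = 0.638
Converged at ψ = 0.638.
Compositions from xᵢ = zᵢ/(1+ψ(Kᵢ−1)), yᵢ = Kᵢxᵢ:
  1: x = 0.075, y = 0.193
  2: x = 0.230, y = 0.529
  3: x = 0.695, y = 0.278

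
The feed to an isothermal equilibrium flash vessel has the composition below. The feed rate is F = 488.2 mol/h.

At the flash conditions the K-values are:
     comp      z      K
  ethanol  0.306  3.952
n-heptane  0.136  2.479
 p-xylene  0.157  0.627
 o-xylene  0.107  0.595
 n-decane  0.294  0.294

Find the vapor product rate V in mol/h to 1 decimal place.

Material balance + equilibrium reduce to Σ zᵢ(Kᵢ−1)/(1+ψ(Kᵢ−1)) = 0.
Feasibility: ΣzᵢKᵢ = 1.795, Σzᵢ/Kᵢ = 1.563 — both > 1, two phases present.
Iterate (Newton) starting at ψ = 0.5:
  ψ = 0.500: g = 0.0333, g' = -0.944 → ψ = 0.535
  ψ = 0.535: g = 0.0002, g' = -0.935 → ψ = 0.536
Converged at ψ = 0.536.
Then V = ψ·F = 0.5355·488.2 = 261.4 mol/h and L = F − V = 226.8 mol/h.

V = 261.4 mol/h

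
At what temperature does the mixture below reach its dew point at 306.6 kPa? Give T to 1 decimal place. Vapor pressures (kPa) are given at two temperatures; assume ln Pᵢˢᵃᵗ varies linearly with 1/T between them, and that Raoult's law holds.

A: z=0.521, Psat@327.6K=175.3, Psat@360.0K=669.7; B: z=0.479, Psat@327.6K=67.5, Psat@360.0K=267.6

T = 353.9 K

Dew-point temperature: Σzᵢ·P/Pᵢˢᵃᵗ(T) = 1. Interpolate ln Pᵢˢᵃᵗ = aᵢ + bᵢ/T.
  T = 327.6 K: ΣzᵢP/Pᵢˢᵃᵗ = 3.0870
  T = 360.0 K: ΣzᵢP/Pᵢˢᵃᵗ = 0.7873
  T = 343.8 K: ΣzᵢP/Pᵢˢᵃᵗ = 1.5096
  T = 351.9 K: ΣzᵢP/Pᵢˢᵃᵗ = 1.0820
  T = 355.9 K: ΣzᵢP/Pᵢˢᵃᵗ = 0.9231
  T = 353.9 K: ΣzᵢP/Pᵢˢᵃᵗ = 0.9990
Interpolating between 351.9 K and 353.9 K gives T ≈ 353.9 K.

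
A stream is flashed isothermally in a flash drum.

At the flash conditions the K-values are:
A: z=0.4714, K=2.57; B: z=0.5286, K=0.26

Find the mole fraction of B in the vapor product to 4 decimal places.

y_B = 0.1767

Material balance + equilibrium reduce to Σ zᵢ(Kᵢ−1)/(1+ψ(Kᵢ−1)) = 0.
g(0) = ΣzᵢKᵢ − 1 = 0.3489 and g(1) = 1 − Σzᵢ/Kᵢ = -1.2165, so a root lies in (0, 1).
Iterate (Newton) starting at ψ = 0.5:
  ψ = 0.5000: g = -0.20627, g' = -1.0940 → ψ = 0.3114
  ψ = 0.3114: g = -0.01126, g' = -1.0129 → ψ = 0.3003
Converged at ψ = 0.3003.
Compositions from xᵢ = zᵢ/(1+ψ(Kᵢ−1)), yᵢ = Kᵢxᵢ:
  A: x = 0.3203, y = 0.8233
  B: x = 0.6797, y = 0.1767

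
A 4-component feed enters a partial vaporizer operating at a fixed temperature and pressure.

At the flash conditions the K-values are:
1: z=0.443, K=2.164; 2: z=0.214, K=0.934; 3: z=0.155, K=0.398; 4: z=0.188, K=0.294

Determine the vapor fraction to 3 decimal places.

Let ψ = V/F and solve Σ zᵢ(Kᵢ−1)/(1+ψ(Kᵢ−1)) = 0.
g(0) = ΣzᵢKᵢ − 1 = 0.275 and g(1) = 1 − Σzᵢ/Kᵢ = -0.463, so a root lies in (0, 1).
Newton iteration, ψ⁰ = 0.5:
  ψ = 0.500: g = -0.0273, g' = -0.580 → ψ = 0.453
  ψ = 0.453: g = -0.0003, g' = -0.567 → ψ = 0.452
Converged at ψ = 0.452.

ψ = 0.452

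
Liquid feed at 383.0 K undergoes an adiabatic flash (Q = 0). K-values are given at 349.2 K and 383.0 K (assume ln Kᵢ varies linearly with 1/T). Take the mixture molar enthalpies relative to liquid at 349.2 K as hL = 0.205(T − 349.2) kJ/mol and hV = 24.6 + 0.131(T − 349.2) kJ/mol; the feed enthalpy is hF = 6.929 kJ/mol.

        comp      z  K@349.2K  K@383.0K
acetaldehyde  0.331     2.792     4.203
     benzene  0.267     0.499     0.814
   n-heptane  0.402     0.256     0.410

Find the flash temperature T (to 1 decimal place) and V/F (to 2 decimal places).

Adiabatic flash: solve Rachford–Rice at each trial T, then check hF = ψ·hV(T) + (1−ψ)·hL(T).
  T = 349.2 K: K = (2.792, 0.499, 0.256), RR gives ψ = 0.137, H_out = 3.360 kJ/mol
  T = 383.0 K: K = (4.203, 0.814, 0.410), RR gives ψ = 0.521, H_out = 18.438 kJ/mol
  T = 366.1 K: K = (3.458, 0.645, 0.328), RR gives ψ = 0.324, H_out = 11.030 kJ/mol
  T = 357.6 K: K = (3.113, 0.568, 0.290), RR gives ψ = 0.232, H_out = 7.278 kJ/mol
  T = 353.4 K: K = (2.950, 0.533, 0.273), RR gives ψ = 0.185, H_out = 5.356 kJ/mol
  T = 355.5 K: K = (3.031, 0.551, 0.281), RR gives ψ = 0.209, H_out = 6.325 kJ/mol
Linear interpolation between T = 355.5 (H_out = 6.325) and T = 357.6 (H_out = 7.278) on hF = 6.929 gives T ≈ 356.8 K, at which ψ = 0.22.

T = 356.8 K, V/F = 0.22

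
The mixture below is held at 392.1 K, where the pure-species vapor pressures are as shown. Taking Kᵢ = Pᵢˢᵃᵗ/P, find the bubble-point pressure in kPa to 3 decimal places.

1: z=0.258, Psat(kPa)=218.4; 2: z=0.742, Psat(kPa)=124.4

At the bubble point ψ → 0, so ΣzᵢKᵢ = 1 with Kᵢ = Pᵢˢᵃᵗ/P ⇒ P = ΣzᵢPᵢˢᵃᵗ.
P = 0.258·218.4 + 0.742·124.4 = 148.652 kPa

Pbub = 148.652 kPa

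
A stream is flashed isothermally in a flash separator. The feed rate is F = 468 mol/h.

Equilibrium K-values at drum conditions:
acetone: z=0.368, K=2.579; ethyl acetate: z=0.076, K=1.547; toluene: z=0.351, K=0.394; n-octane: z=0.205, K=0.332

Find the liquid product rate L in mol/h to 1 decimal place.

Let ψ = V/F and solve Σ zᵢ(Kᵢ−1)/(1+ψ(Kᵢ−1)) = 0.
Check two-phase: ΣzᵢKᵢ = 1.273 > 1 and Σzᵢ/Kᵢ = 1.700 > 1, so g(0) = 0.273 > 0 and g(1) = -0.700 < 0.
Newton–Raphson from ψ = 0.5:
  ψ = 0.500: g = -0.1534, g' = -0.772 → ψ = 0.301
  ψ = 0.301: g = -0.0022, g' = -0.774 → ψ = 0.298
Converged at ψ = 0.298.
Then V = ψ·F = 0.2984·468 = 139.7 mol/h and L = F − V = 328.3 mol/h.

L = 328.3 mol/h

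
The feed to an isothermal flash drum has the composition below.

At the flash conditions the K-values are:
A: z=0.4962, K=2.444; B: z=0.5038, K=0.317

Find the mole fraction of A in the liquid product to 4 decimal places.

x_A = 0.3211

Let β = V/F and solve Σ zᵢ(Kᵢ−1)/(1+β(Kᵢ−1)) = 0.
g(0) = ΣzᵢKᵢ − 1 = 0.3724 and g(1) = 1 − Σzᵢ/Kᵢ = -0.7923, so a root lies in (0, 1).
Iterate (Newton) starting at β = 0.6:
  β = 0.6000: g = -0.19911, g' = -0.9717 → β = 0.3951
  β = 0.3951: g = -0.01503, g' = -0.8603 → β = 0.3776
Converged at β = 0.3776.
Compositions from xᵢ = zᵢ/(1+β(Kᵢ−1)), yᵢ = Kᵢxᵢ:
  A: x = 0.3211, y = 0.7848
  B: x = 0.6789, y = 0.2152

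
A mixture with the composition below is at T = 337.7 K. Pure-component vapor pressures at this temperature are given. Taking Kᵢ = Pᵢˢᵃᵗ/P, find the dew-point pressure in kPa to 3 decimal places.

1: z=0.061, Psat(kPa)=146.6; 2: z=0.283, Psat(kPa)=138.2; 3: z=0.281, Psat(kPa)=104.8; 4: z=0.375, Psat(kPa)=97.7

At the dew point ψ → 1, so Σzᵢ/Kᵢ = 1 with Kᵢ = Pᵢˢᵃᵗ/P ⇒ 1/P = Σzᵢ/Pᵢˢᵃᵗ.
1/P = 0.061/146.6 + 0.283/138.2 + 0.281/104.8 + 0.375/97.7 = 0.008983 ⇒ P = 111.316 kPa

Pdew = 111.316 kPa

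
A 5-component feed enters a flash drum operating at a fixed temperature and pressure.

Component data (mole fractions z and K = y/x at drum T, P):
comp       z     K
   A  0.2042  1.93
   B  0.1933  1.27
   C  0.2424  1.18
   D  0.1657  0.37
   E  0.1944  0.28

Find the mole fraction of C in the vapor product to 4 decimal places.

y_C = 0.2803

Let β = V/F and solve Σ zᵢ(Kᵢ−1)/(1+β(Kᵢ−1)) = 0.
Check two-phase: ΣzᵢKᵢ = 1.0414 > 1 and Σzᵢ/Kᵢ = 1.6056 > 1, so g(0) = 0.0414 > 0 and g(1) = -0.6056 < 0.
Newton iteration, β⁰ = 0.5:
  β = 0.5000: g = -0.15545, g' = -0.4860 → β = 0.1802
  β = 0.1802: g = -0.02390, g' = -0.3665 → β = 0.1149
  β = 0.1149: g = -0.00020, g' = -0.3612 → β = 0.1144
Converged at β = 0.1144.
Compositions from xᵢ = zᵢ/(1+β(Kᵢ−1)), yᵢ = Kᵢxᵢ:
  A: x = 0.1846, y = 0.3562
  B: x = 0.1875, y = 0.2381
  C: x = 0.2375, y = 0.2803
  D: x = 0.1786, y = 0.0661
  E: x = 0.2118, y = 0.0593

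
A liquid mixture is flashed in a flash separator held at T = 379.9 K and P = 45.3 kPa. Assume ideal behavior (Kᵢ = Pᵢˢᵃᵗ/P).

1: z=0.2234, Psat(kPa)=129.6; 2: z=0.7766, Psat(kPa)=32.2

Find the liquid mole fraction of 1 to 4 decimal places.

x_1 = 0.1345

Raoult's law: Kᵢ = Pᵢˢᵃᵗ/P = Pᵢˢᵃᵗ/45.3.
  K_1 = 129.6/45.3 = 2.860927, K_2 = 32.2/45.3 = 0.710817
Let ψ = V/F and solve Σ zᵢ(Kᵢ−1)/(1+ψ(Kᵢ−1)) = 0.
Check two-phase: ΣzᵢKᵢ = 1.1912 > 1 and Σzᵢ/Kᵢ = 1.1706 > 1, so g(0) = 0.1912 > 0 and g(1) = -0.1706 < 0.
Iterate (Newton) starting at ψ = 0.57:
  ψ = 0.5700: g = -0.06716, g' = -0.2753 → ψ = 0.3260
  ψ = 0.3260: g = 0.01079, g' = -0.3789 → ψ = 0.3545
  ψ = 0.3545: g = 0.00025, g' = -0.3615 → ψ = 0.3552
Converged at ψ = 0.3552.
Compositions from xᵢ = zᵢ/(1+ψ(Kᵢ−1)), yᵢ = Kᵢxᵢ:
  1: x = 0.1345, y = 0.3848
  2: x = 0.8655, y = 0.6152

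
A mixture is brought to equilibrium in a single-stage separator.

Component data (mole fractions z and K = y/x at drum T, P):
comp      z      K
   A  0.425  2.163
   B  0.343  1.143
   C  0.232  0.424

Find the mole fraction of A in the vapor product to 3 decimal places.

y_A = 0.445

Material balance + equilibrium reduce to Σ zᵢ(Kᵢ−1)/(1+ψ(Kᵢ−1)) = 0.
g(0) = ΣzᵢKᵢ − 1 = 0.410 and g(1) = 1 − Σzᵢ/Kᵢ = -0.044, so a root lies in (0, 1).
Iterate (Newton) starting at ψ = 0.67:
  ψ = 0.670: g = 0.1050, g' = -0.392 → ψ = 0.938
  ψ = 0.938: g = -0.0111, g' = -0.501 → ψ = 0.916
Converged at ψ = 0.916.
Compositions from xᵢ = zᵢ/(1+ψ(Kᵢ−1)), yᵢ = Kᵢxᵢ:
  A: x = 0.206, y = 0.445
  B: x = 0.303, y = 0.347
  C: x = 0.491, y = 0.208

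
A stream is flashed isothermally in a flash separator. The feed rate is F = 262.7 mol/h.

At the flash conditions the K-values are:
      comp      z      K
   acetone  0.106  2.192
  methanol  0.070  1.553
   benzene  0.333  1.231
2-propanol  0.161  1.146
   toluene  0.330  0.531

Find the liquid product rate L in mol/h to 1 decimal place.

Rachford–Rice: g(β) = Σ zᵢ(Kᵢ−1)/(1+β(Kᵢ−1)) = 0.
g(0) = ΣzᵢKᵢ − 1 = 0.111 and g(1) = 1 − Σzᵢ/Kᵢ = -0.126, so a root lies in (0, 1).
Newton iteration, β⁰ = 0.5:
  β = 0.500: g = -0.0018, g' = -0.213 → β = 0.491
Converged at β = 0.491.
Then V = β·F = 0.4914·262.7 = 129.1 mol/h and L = F − V = 133.6 mol/h.

L = 133.6 mol/h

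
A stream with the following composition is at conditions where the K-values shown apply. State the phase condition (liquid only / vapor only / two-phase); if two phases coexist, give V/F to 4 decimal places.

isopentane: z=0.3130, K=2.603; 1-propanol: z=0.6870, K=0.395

two-phase, V/F = 0.0888

ΣzᵢKᵢ = 1.0861; Σzᵢ/Kᵢ = 1.8595.
Both exceed 1, so a two-phase solution exists.
Rachford–Rice: g(ψ) = Σ zᵢ(Kᵢ−1)/(1+ψ(Kᵢ−1)) = 0.
Iterate (Newton) starting at ψ = 0.5:
  ψ = 0.5000: g = -0.31738, g' = -0.7647 → ψ = 0.0850
  ψ = 0.0850: g = 0.00344, g' = -0.9025 → ψ = 0.0888
Converged at ψ = 0.0888.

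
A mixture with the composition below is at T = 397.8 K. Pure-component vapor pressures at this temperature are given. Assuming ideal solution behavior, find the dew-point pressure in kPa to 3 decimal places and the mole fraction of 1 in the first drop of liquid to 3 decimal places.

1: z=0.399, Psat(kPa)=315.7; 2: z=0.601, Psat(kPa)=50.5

Pdew = 75.960 kPa, x_1 = 0.096

At the dew point ψ → 1, so Σzᵢ/Kᵢ = 1 with Kᵢ = Pᵢˢᵃᵗ/P ⇒ 1/P = Σzᵢ/Pᵢˢᵃᵗ.
1/P = 0.399/315.7 + 0.601/50.5 = 0.013165 ⇒ P = 75.960 kPa
xᵢ = zᵢP/Pᵢˢᵃᵗ ⇒ x_1 = 0.399·75.960/315.7 = 0.096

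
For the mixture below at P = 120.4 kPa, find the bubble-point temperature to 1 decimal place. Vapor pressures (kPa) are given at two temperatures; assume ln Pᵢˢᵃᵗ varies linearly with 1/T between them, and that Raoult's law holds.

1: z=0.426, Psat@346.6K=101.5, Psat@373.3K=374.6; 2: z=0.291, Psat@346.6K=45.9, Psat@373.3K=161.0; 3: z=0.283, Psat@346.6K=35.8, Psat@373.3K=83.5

T = 358.9 K

Bubble-point temperature: ΣzᵢPᵢˢᵃᵗ(T) = P. Interpolate ln Pᵢˢᵃᵗ = aᵢ + bᵢ/T.
  T = 346.6 K: ΣzᵢPᵢˢᵃᵗ = 66.73 kPa
  T = 373.3 K: ΣzᵢPᵢˢᵃᵗ = 230.06 kPa
  T = 360.0 K: ΣzᵢPᵢˢᵃᵗ = 126.72 kPa
  T = 353.3 K: ΣzᵢPᵢˢᵃᵗ = 92.44 kPa
  T = 356.6 K: ΣzᵢPᵢˢᵃᵗ = 108.12 kPa
  T = 358.3 K: ΣzᵢPᵢˢᵃᵗ = 117.09 kPa
Interpolating between 358.3 K and 360.0 K gives T ≈ 358.9 K.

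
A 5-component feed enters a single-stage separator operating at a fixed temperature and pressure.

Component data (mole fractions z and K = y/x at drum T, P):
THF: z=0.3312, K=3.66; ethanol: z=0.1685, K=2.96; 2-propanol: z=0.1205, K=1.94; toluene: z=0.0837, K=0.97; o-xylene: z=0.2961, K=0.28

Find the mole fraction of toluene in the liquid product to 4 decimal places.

Rachford–Rice: g(ψ) = Σ zᵢ(Kᵢ−1)/(1+ψ(Kᵢ−1)) = 0.
g(0) = ΣzᵢKᵢ − 1 = 1.1088 and g(1) = 1 − Σzᵢ/Kᵢ = -0.3533, so a root lies in (0, 1).
Newton–Raphson from ψ = 0.5:
  ψ = 0.5000: g = 0.28630, g' = -1.0209 → ψ = 0.7804
  ψ = 0.7804: g = -0.00692, g' = -1.1842 → ψ = 0.7746
Converged at ψ = 0.7746.
Compositions from xᵢ = zᵢ/(1+ψ(Kᵢ−1)), yᵢ = Kᵢxᵢ:
  THF: x = 0.1082, y = 0.3961
  ethanol: x = 0.0669, y = 0.1981
  2-propanol: x = 0.0697, y = 0.1353
  toluene: x = 0.0857, y = 0.0831
  o-xylene: x = 0.6694, y = 0.1874

x_toluene = 0.0857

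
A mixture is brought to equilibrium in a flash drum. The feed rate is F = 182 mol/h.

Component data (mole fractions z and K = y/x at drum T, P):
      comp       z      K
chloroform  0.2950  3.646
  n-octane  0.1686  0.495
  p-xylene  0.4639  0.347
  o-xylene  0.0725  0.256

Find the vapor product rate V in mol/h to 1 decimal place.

V = 37.0 mol/h

Material balance + equilibrium reduce to Σ zᵢ(Kᵢ−1)/(1+V/F(Kᵢ−1)) = 0.
g(0) = ΣzᵢKᵢ − 1 = 0.3386 and g(1) = 1 − Σzᵢ/Kᵢ = -1.0416, so a root lies in (0, 1).
Newton iteration, V/F⁰ = 0.36:
  V/F = 0.3600: g = -0.17399, g' = -1.0189 → V/F = 0.1892
  V/F = 0.1892: g = 0.01757, g' = -1.2815 → V/F = 0.2030
  V/F = 0.2030: g = 0.00025, g' = -1.2462 → V/F = 0.2031
Converged at V/F = 0.2031.
Then V = V/F·F = 0.2031·182 = 37.0 mol/h and L = F − V = 145.0 mol/h.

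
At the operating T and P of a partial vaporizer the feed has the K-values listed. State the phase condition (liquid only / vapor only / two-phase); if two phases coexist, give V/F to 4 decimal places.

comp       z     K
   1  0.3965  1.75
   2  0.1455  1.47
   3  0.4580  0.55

two-phase, V/F = 0.5194

ΣzᵢKᵢ = 1.1597; Σzᵢ/Kᵢ = 1.1583.
Both exceed 1, so a two-phase solution exists.
Let ψ = V/F and solve Σ zᵢ(Kᵢ−1)/(1+ψ(Kᵢ−1)) = 0.
Iterate (Newton) starting at ψ = 0.5:
  ψ = 0.5000: g = 0.00571, g' = -0.2935 → ψ = 0.5195
  ψ = 0.5195: g = -0.00001, g' = -0.2942 → ψ = 0.5194
Converged at ψ = 0.5194.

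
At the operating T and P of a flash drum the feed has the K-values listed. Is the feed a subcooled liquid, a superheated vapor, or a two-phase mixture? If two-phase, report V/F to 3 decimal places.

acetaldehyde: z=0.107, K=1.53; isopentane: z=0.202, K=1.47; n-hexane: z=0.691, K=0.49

subcooled liquid

ΣzᵢKᵢ = 0.799; Σzᵢ/Kᵢ = 1.618.
Since ΣzᵢKᵢ < 1 the mixture is below its bubble point — single liquid phase.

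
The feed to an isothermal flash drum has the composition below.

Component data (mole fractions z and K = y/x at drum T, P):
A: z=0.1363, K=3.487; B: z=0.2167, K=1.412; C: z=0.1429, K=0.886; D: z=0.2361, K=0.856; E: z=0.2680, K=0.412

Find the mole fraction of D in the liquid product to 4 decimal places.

Let ψ = V/F and solve Σ zᵢ(Kᵢ−1)/(1+ψ(Kᵢ−1)) = 0.
Feasibility: ΣzᵢKᵢ = 1.2204, Σzᵢ/Kᵢ = 1.2801 — both > 1, two phases present.
Newton iteration, ψ⁰ = 0.5:
  ψ = 0.5000: g = -0.05199, g' = -0.3865 → ψ = 0.3655
  ψ = 0.3655: g = 0.00157, g' = -0.4169 → ψ = 0.3692
Converged at ψ = 0.3692.
Compositions from xᵢ = zᵢ/(1+ψ(Kᵢ−1)), yᵢ = Kᵢxᵢ:
  A: x = 0.0711, y = 0.2478
  B: x = 0.1881, y = 0.2656
  C: x = 0.1492, y = 0.1322
  D: x = 0.2494, y = 0.2135
  E: x = 0.3423, y = 0.1410

x_D = 0.2494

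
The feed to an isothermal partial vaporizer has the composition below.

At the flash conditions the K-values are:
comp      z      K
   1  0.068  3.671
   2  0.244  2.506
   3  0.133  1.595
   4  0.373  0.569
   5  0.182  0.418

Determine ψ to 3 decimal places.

Let ψ = V/F and solve Σ zᵢ(Kᵢ−1)/(1+ψ(Kᵢ−1)) = 0.
Feasibility: ΣzᵢKᵢ = 1.362, Σzᵢ/Kᵢ = 1.290 — both > 1, two phases present.
Newton–Raphson from ψ = 0.57:
  ψ = 0.570: g = -0.0428, g' = -0.523 → ψ = 0.488
  ψ = 0.488: g = 0.0004, g' = -0.535 → ψ = 0.489
Converged at ψ = 0.489.

ψ = 0.489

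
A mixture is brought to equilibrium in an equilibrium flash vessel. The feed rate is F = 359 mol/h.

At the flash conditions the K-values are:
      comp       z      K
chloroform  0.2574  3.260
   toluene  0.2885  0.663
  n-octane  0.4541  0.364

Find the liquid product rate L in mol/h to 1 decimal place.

Material balance + equilibrium reduce to Σ zᵢ(Kᵢ−1)/(1+ψ(Kᵢ−1)) = 0.
Feasibility: ΣzᵢKᵢ = 1.1957, Σzᵢ/Kᵢ = 1.7616 — both > 1, two phases present.
Iterate (Newton) starting at ψ = 0.68:
  ψ = 0.6800: g = -0.40571, g' = -0.8297 → ψ = 0.1910
  ψ = 0.1910: g = -0.02636, g' = -0.9168 → ψ = 0.1623
  ψ = 0.1623: g = 0.00073, g' = -0.9688 → ψ = 0.1630
Converged at ψ = 0.1630.
Then V = ψ·F = 0.1630·359 = 58.5 mol/h and L = F − V = 300.5 mol/h.

L = 300.5 mol/h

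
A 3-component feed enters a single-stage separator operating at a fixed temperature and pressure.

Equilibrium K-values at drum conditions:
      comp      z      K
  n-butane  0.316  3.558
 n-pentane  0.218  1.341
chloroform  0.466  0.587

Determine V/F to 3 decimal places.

V/F = 0.889

Rachford–Rice: g(V/F) = Σ zᵢ(Kᵢ−1)/(1+V/F(Kᵢ−1)) = 0.
g(0) = ΣzᵢKᵢ − 1 = 0.690 and g(1) = 1 − Σzᵢ/Kᵢ = -0.045, so a root lies in (0, 1).
Newton–Raphson from V/F = 0.52:
  V/F = 0.520: g = 0.1649, g' = -0.528 → V/F = 0.832
  V/F = 0.832: g = 0.0229, g' = -0.411 → V/F = 0.888
  V/F = 0.888: g = 0.0002, g' = -0.406 → V/F = 0.889
Converged at V/F = 0.889.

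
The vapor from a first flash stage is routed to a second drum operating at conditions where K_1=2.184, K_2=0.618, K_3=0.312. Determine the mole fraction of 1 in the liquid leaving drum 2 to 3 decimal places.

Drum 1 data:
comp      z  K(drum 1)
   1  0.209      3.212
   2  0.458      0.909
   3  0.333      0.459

Drum 1:
Newton–Raphson from ψ₁ = 0.5:
  ψ₁ = 0.500: g = -0.0711, g' = -0.418 → ψ₁ = 0.330
  ψ₁ = 0.330: g = 0.0050, g' = -0.490 → ψ₁ = 0.340
Converged at ψ₁ = 0.340.
Drum-1 compositions:
  1: x = 0.119, y = 0.383
  2: x = 0.473, y = 0.430
  3: x = 0.408, y = 0.187
Drum-2 feed = drum-1 vapor: z₂ = (0.3831, 0.4296, 0.1873).
Drum 2:
Material balance + equilibrium reduce to Σ zᵢ(Kᵢ−1)/(1+ψ₂(Kᵢ−1)) = 0.
Feasibility: ΣzᵢKᵢ = 1.161, Σzᵢ/Kᵢ = 1.471 — both > 1, two phases present.
Newton–Raphson from ψ₂ = 0.5:
  ψ₂ = 0.500: g = -0.1144, g' = -0.514 → ψ₂ = 0.277
  ψ₂ = 0.277: g = -0.0014, g' = -0.518 → ψ₂ = 0.275
Converged at ψ₂ = 0.275.
  1: x = 0.289, y = 0.631
  2: x = 0.480, y = 0.297
  3: x = 0.231, y = 0.072

x_1 (drum 2) = 0.289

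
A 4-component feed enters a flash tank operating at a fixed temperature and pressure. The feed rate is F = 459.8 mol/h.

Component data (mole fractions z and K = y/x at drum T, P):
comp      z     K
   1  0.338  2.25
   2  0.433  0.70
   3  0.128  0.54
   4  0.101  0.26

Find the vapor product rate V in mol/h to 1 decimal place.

Let β = V/F and solve Σ zᵢ(Kᵢ−1)/(1+β(Kᵢ−1)) = 0.
g(0) = ΣzᵢKᵢ − 1 = 0.159 and g(1) = 1 − Σzᵢ/Kᵢ = -0.394, so a root lies in (0, 1).
Newton iteration, β⁰ = 0.52:
  β = 0.520: g = -0.0967, g' = -0.442 → β = 0.301
  β = 0.301: g = -0.0003, g' = -0.454 → β = 0.300
Converged at β = 0.300.
Then V = β·F = 0.3003·459.8 = 138.1 mol/h and L = F − V = 321.7 mol/h.

V = 138.1 mol/h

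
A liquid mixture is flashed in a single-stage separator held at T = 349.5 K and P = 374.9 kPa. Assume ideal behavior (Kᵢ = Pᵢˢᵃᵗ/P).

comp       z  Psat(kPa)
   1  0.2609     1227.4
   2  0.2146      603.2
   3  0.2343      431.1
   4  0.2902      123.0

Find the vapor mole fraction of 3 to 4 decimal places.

y_3 = 0.2446

Raoult's law: Kᵢ = Pᵢˢᵃᵗ/P = Pᵢˢᵃᵗ/374.9.
  K_1 = 1227.4/374.9 = 3.273940, K_2 = 603.2/374.9 = 1.608962, K_3 = 431.1/374.9 = 1.149907, K_4 = 123.0/374.9 = 0.328087
Rachford–Rice: g(ψ) = Σ zᵢ(Kᵢ−1)/(1+ψ(Kᵢ−1)) = 0.
Feasibility: ΣzᵢKᵢ = 1.5641, Σzᵢ/Kᵢ = 1.3013 — both > 1, two phases present.
Iterate (Newton) starting at ψ = 0.5:
  ψ = 0.5000: g = 0.11684, g' = -0.6439 → ψ = 0.6815
  ψ = 0.6815: g = -0.00277, g' = -0.6974 → ψ = 0.6775
Converged at ψ = 0.6775.
Compositions from xᵢ = zᵢ/(1+ψ(Kᵢ−1)), yᵢ = Kᵢxᵢ:
  1: x = 0.1027, y = 0.3362
  2: x = 0.1519, y = 0.2444
  3: x = 0.2127, y = 0.2446
  4: x = 0.5327, y = 0.1748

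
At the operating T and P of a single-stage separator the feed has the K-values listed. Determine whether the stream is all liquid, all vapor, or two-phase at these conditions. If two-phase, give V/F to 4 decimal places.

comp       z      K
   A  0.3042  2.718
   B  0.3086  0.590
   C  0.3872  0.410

two-phase, V/F = 0.1893

ΣzᵢKᵢ = 1.1676; Σzᵢ/Kᵢ = 1.5794.
Both exceed 1, so a two-phase solution exists.
Iterate (Newton) starting at ψ = 0.5:
  ψ = 0.5000: g = -0.20206, g' = -0.6131 → ψ = 0.1704
  ψ = 0.1704: g = 0.01425, g' = -0.7638 → ψ = 0.1891
  ψ = 0.1891: g = 0.00019, g' = -0.7433 → ψ = 0.1893
Converged at ψ = 0.1893.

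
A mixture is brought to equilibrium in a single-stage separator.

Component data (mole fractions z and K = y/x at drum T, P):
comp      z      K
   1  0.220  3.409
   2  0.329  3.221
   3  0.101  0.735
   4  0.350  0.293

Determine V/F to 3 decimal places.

Material balance + equilibrium reduce to Σ zᵢ(Kᵢ−1)/(1+V/F(Kᵢ−1)) = 0.
Feasibility: ΣzᵢKᵢ = 1.986, Σzᵢ/Kᵢ = 1.499 — both > 1, two phases present.
Iterate (Newton) starting at V/F = 0.5:
  V/F = 0.500: g = 0.1730, g' = -1.055 → V/F = 0.664
Converged at V/F = 0.664.

V/F = 0.664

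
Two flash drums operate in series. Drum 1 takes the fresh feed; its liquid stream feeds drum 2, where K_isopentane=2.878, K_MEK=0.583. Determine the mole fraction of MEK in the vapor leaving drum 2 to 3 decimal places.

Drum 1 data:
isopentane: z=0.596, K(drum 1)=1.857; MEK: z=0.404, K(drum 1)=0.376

Drum 1:
Let ψ₁ = V/F and solve Σ zᵢ(Kᵢ−1)/(1+ψ₁(Kᵢ−1)) = 0.
Feasibility: ΣzᵢKᵢ = 1.259, Σzᵢ/Kᵢ = 1.395 — both > 1, two phases present.
Binary case is linear: z₁(K₁−1)(1+ψ₁(K₂−1)) + z₂(K₂−1)(1+ψ₁(K₁−1)) = 0
⇒ ψ₁ = [z₁(K₁−1)+z₂(K₂−1)] / [−(K₁−1)(K₂−1)] = 0.2587/0.5348 = 0.484
Drum-1 compositions:
  isopentane: x = 0.421, y = 0.782
  MEK: x = 0.579, y = 0.218
Drum-2 feed = drum-1 liquid: z₂ = (0.4213, 0.5787).
Drum 2:
Rachford–Rice: g(ψ₂) = Σ zᵢ(Kᵢ−1)/(1+ψ₂(Kᵢ−1)) = 0.
Feasibility: ΣzᵢKᵢ = 1.550, Σzᵢ/Kᵢ = 1.139 — both > 1, two phases present.
Binary case is linear: z₁(K₁−1)(1+ψ₂(K₂−1)) + z₂(K₂−1)(1+ψ₂(K₁−1)) = 0
⇒ ψ₂ = [z₁(K₁−1)+z₂(K₂−1)] / [−(K₁−1)(K₂−1)] = 0.5500/0.7831 = 0.702
  isopentane: x = 0.182, y = 0.523
  MEK: x = 0.818, y = 0.477

y_MEK (drum 2) = 0.477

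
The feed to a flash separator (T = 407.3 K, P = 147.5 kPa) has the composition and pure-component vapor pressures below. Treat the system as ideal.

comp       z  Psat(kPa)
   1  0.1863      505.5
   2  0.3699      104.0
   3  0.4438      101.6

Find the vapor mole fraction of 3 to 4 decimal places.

y_3 = 0.3346

Raoult's law: Kᵢ = Pᵢˢᵃᵗ/P = Pᵢˢᵃᵗ/147.5.
  K_1 = 505.5/147.5 = 3.427119, K_2 = 104.0/147.5 = 0.705085, K_3 = 101.6/147.5 = 0.688814
Iterate (Newton) starting at ψ = 0.5:
  ψ = 0.5000: g = -0.08724, g' = -0.3285 → ψ = 0.2345
  ψ = 0.2345: g = 0.02202, g' = -0.5329 → ψ = 0.2758
  ψ = 0.2758: g = 0.00106, g' = -0.4834 → ψ = 0.2780
Converged at ψ = 0.2780.
Compositions from xᵢ = zᵢ/(1+ψ(Kᵢ−1)), yᵢ = Kᵢxᵢ:
  1: x = 0.1112, y = 0.3813
  2: x = 0.4029, y = 0.2841
  3: x = 0.4858, y = 0.3346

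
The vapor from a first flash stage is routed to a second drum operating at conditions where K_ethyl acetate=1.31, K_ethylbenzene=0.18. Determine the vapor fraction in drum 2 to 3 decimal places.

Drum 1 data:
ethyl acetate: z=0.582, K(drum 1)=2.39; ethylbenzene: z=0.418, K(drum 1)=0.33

Drum 1:
Material balance + equilibrium reduce to Σ zᵢ(Kᵢ−1)/(1+ψ₁(Kᵢ−1)) = 0.
g(0) = ΣzᵢKᵢ − 1 = 0.529 and g(1) = 1 − Σzᵢ/Kᵢ = -0.510, so a root lies in (0, 1).
Binary case is linear: z₁(K₁−1)(1+ψ₁(K₂−1)) + z₂(K₂−1)(1+ψ₁(K₁−1)) = 0
⇒ ψ₁ = [z₁(K₁−1)+z₂(K₂−1)] / [−(K₁−1)(K₂−1)] = 0.5289/0.9313 = 0.568
Drum-1 compositions:
  ethyl acetate: x = 0.325, y = 0.777
  ethylbenzene: x = 0.675, y = 0.223
Drum-2 feed = drum-1 vapor: z₂ = (0.7773, 0.2227).
Drum 2:
Iterate (Newton) starting at ψ₂ = 0.5:
  ψ₂ = 0.500: g = -0.1008, g' = -0.486 → ψ₂ = 0.293
  ψ₂ = 0.293: g = -0.0193, g' = -0.322 → ψ₂ = 0.233
  ψ₂ = 0.233: g = -0.0009, g' = -0.294 → ψ₂ = 0.230
Converged at ψ₂ = 0.230.
  ethyl acetate: x = 0.726, y = 0.951
  ethylbenzene: x = 0.274, y = 0.049

V/F (drum 2) = 0.230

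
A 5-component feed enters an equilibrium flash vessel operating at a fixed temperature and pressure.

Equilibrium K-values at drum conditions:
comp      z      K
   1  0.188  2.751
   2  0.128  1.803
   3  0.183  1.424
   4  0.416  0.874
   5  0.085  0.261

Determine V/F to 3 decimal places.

Rachford–Rice: g(V/F) = Σ zᵢ(Kᵢ−1)/(1+V/F(Kᵢ−1)) = 0.
g(0) = ΣzᵢKᵢ − 1 = 0.394 and g(1) = 1 − Σzᵢ/Kᵢ = -0.069, so a root lies in (0, 1).
Newton–Raphson from V/F = 0.61:
  V/F = 0.610: g = 0.1187, g' = -0.354 → V/F = 0.945
  V/F = 0.945: g = -0.0298, g' = -0.644 → V/F = 0.899
  V/F = 0.899: g = -0.0023, g' = -0.552 → V/F = 0.894
Converged at V/F = 0.894.

V/F = 0.894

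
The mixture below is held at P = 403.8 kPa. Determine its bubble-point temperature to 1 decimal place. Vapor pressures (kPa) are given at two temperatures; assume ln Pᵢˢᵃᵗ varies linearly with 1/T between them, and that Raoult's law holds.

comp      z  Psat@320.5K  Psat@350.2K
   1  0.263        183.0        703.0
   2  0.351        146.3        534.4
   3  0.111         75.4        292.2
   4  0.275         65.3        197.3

T = 347.0 K

Bubble-point temperature: ΣzᵢPᵢˢᵃᵗ(T) = P. Interpolate ln Pᵢˢᵃᵗ = aᵢ + bᵢ/T.
  T = 320.5 K: ΣzᵢPᵢˢᵃᵗ = 125.81 kPa
  T = 350.2 K: ΣzᵢPᵢˢᵃᵗ = 459.16 kPa
  T = 335.4 K: ΣzᵢPᵢˢᵃᵗ = 247.69 kPa
  T = 342.8 K: ΣzᵢPᵢˢᵃᵗ = 339.43 kPa
  T = 346.5 K: ΣzᵢPᵢˢᵃᵗ = 395.40 kPa
  T = 348.4 K: ΣzᵢPᵢˢᵃᵗ = 427.12 kPa
Interpolating between 346.5 K and 348.4 K gives T ≈ 347.0 K.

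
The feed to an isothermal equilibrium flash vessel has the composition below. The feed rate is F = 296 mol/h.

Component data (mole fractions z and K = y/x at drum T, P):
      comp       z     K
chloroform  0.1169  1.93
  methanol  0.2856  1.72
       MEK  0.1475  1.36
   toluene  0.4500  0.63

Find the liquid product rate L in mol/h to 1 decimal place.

Newton iteration, β⁰ = 0.5:
  β = 0.5000: g = 0.06612, g' = -0.2336 → β = 0.7830
  β = 0.7830: g = 0.00142, g' = -0.2281 → β = 0.7892
Converged at β = 0.7892.
Then V = β·F = 0.7892·296 = 233.6 mol/h and L = F − V = 62.4 mol/h.

L = 62.4 mol/h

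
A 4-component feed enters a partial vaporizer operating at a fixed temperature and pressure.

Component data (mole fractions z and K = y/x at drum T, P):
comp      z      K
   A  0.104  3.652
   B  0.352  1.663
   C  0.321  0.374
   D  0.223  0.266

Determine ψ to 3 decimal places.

Let ψ = V/F and solve Σ zᵢ(Kᵢ−1)/(1+ψ(Kᵢ−1)) = 0.
Check two-phase: ΣzᵢKᵢ = 1.145 > 1 and Σzᵢ/Kᵢ = 1.937 > 1, so g(0) = 0.145 > 0 and g(1) = -0.937 < 0.
Newton–Raphson from ψ = 0.5:
  ψ = 0.500: g = -0.2572, g' = -0.789 → ψ = 0.174
  ψ = 0.174: g = -0.0151, g' = -0.783 → ψ = 0.155
Converged at ψ = 0.155.

ψ = 0.155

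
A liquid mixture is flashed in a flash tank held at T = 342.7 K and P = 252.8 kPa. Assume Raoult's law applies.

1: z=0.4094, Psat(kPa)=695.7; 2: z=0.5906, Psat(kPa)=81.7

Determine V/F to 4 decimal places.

V/F = 0.2678

Raoult's law: Kᵢ = Pᵢˢᵃᵗ/P = Pᵢˢᵃᵗ/252.8.
  K_1 = 695.7/252.8 = 2.751978, K_2 = 81.7/252.8 = 0.323180
Binary case is linear: z₁(K₁−1)(1+V/F(K₂−1)) + z₂(K₂−1)(1+V/F(K₁−1)) = 0
⇒ V/F = [z₁(K₁−1)+z₂(K₂−1)] / [−(K₁−1)(K₂−1)] = 0.31753/1.18577 = 0.2678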